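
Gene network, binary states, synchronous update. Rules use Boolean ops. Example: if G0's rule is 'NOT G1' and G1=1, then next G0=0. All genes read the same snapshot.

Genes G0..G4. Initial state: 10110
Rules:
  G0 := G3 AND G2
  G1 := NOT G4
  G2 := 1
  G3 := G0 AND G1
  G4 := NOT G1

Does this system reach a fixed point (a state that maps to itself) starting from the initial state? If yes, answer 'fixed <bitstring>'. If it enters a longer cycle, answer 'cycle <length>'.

Step 0: 10110
Step 1: G0=G3&G2=1&1=1 G1=NOT G4=NOT 0=1 G2=1(const) G3=G0&G1=1&0=0 G4=NOT G1=NOT 0=1 -> 11101
Step 2: G0=G3&G2=0&1=0 G1=NOT G4=NOT 1=0 G2=1(const) G3=G0&G1=1&1=1 G4=NOT G1=NOT 1=0 -> 00110
Step 3: G0=G3&G2=1&1=1 G1=NOT G4=NOT 0=1 G2=1(const) G3=G0&G1=0&0=0 G4=NOT G1=NOT 0=1 -> 11101
Cycle of length 2 starting at step 1 -> no fixed point

Answer: cycle 2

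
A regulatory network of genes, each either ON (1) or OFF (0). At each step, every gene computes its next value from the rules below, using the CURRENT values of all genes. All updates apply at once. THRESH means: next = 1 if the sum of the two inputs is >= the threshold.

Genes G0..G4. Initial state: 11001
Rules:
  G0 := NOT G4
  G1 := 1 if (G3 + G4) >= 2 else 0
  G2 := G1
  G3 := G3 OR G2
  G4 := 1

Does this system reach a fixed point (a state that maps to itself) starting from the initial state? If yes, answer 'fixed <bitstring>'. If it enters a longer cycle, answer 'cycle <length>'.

Step 0: 11001
Step 1: G0=NOT G4=NOT 1=0 G1=(0+1>=2)=0 G2=G1=1 G3=G3|G2=0|0=0 G4=1(const) -> 00101
Step 2: G0=NOT G4=NOT 1=0 G1=(0+1>=2)=0 G2=G1=0 G3=G3|G2=0|1=1 G4=1(const) -> 00011
Step 3: G0=NOT G4=NOT 1=0 G1=(1+1>=2)=1 G2=G1=0 G3=G3|G2=1|0=1 G4=1(const) -> 01011
Step 4: G0=NOT G4=NOT 1=0 G1=(1+1>=2)=1 G2=G1=1 G3=G3|G2=1|0=1 G4=1(const) -> 01111
Step 5: G0=NOT G4=NOT 1=0 G1=(1+1>=2)=1 G2=G1=1 G3=G3|G2=1|1=1 G4=1(const) -> 01111
Fixed point reached at step 4: 01111

Answer: fixed 01111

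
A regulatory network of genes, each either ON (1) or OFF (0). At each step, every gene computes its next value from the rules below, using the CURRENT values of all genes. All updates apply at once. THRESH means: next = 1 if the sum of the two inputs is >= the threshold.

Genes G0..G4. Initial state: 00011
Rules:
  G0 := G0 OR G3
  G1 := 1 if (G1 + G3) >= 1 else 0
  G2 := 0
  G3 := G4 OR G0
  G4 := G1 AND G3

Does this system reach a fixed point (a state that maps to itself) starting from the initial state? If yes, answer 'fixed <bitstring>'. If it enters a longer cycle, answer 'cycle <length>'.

Answer: fixed 11011

Derivation:
Step 0: 00011
Step 1: G0=G0|G3=0|1=1 G1=(0+1>=1)=1 G2=0(const) G3=G4|G0=1|0=1 G4=G1&G3=0&1=0 -> 11010
Step 2: G0=G0|G3=1|1=1 G1=(1+1>=1)=1 G2=0(const) G3=G4|G0=0|1=1 G4=G1&G3=1&1=1 -> 11011
Step 3: G0=G0|G3=1|1=1 G1=(1+1>=1)=1 G2=0(const) G3=G4|G0=1|1=1 G4=G1&G3=1&1=1 -> 11011
Fixed point reached at step 2: 11011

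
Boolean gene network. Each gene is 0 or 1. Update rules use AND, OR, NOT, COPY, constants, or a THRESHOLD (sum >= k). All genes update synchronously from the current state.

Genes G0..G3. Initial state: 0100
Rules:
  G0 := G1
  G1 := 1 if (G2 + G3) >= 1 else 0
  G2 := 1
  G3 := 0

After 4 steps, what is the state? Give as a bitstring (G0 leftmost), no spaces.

Step 1: G0=G1=1 G1=(0+0>=1)=0 G2=1(const) G3=0(const) -> 1010
Step 2: G0=G1=0 G1=(1+0>=1)=1 G2=1(const) G3=0(const) -> 0110
Step 3: G0=G1=1 G1=(1+0>=1)=1 G2=1(const) G3=0(const) -> 1110
Step 4: G0=G1=1 G1=(1+0>=1)=1 G2=1(const) G3=0(const) -> 1110

1110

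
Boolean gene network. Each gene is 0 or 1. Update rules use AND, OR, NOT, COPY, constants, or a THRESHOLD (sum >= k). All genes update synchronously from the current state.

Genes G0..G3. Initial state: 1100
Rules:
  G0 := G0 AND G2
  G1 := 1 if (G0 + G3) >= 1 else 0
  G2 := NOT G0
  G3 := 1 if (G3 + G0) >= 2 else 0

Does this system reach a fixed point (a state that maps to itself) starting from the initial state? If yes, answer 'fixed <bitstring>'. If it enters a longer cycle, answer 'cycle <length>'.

Step 0: 1100
Step 1: G0=G0&G2=1&0=0 G1=(1+0>=1)=1 G2=NOT G0=NOT 1=0 G3=(0+1>=2)=0 -> 0100
Step 2: G0=G0&G2=0&0=0 G1=(0+0>=1)=0 G2=NOT G0=NOT 0=1 G3=(0+0>=2)=0 -> 0010
Step 3: G0=G0&G2=0&1=0 G1=(0+0>=1)=0 G2=NOT G0=NOT 0=1 G3=(0+0>=2)=0 -> 0010
Fixed point reached at step 2: 0010

Answer: fixed 0010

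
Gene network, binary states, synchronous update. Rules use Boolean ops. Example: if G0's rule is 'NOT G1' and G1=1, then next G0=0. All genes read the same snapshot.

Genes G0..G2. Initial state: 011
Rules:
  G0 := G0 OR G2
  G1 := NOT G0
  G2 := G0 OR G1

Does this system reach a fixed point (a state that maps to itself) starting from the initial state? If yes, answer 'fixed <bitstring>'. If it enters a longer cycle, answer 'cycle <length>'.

Step 0: 011
Step 1: G0=G0|G2=0|1=1 G1=NOT G0=NOT 0=1 G2=G0|G1=0|1=1 -> 111
Step 2: G0=G0|G2=1|1=1 G1=NOT G0=NOT 1=0 G2=G0|G1=1|1=1 -> 101
Step 3: G0=G0|G2=1|1=1 G1=NOT G0=NOT 1=0 G2=G0|G1=1|0=1 -> 101
Fixed point reached at step 2: 101

Answer: fixed 101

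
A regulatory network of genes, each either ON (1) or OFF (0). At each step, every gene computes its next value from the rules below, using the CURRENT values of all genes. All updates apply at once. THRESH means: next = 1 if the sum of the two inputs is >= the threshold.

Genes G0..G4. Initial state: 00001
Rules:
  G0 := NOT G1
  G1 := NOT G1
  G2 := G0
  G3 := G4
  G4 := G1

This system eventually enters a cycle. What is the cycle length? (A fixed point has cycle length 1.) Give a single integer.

Answer: 2

Derivation:
Step 0: 00001
Step 1: G0=NOT G1=NOT 0=1 G1=NOT G1=NOT 0=1 G2=G0=0 G3=G4=1 G4=G1=0 -> 11010
Step 2: G0=NOT G1=NOT 1=0 G1=NOT G1=NOT 1=0 G2=G0=1 G3=G4=0 G4=G1=1 -> 00101
Step 3: G0=NOT G1=NOT 0=1 G1=NOT G1=NOT 0=1 G2=G0=0 G3=G4=1 G4=G1=0 -> 11010
State from step 3 equals state from step 1 -> cycle length 2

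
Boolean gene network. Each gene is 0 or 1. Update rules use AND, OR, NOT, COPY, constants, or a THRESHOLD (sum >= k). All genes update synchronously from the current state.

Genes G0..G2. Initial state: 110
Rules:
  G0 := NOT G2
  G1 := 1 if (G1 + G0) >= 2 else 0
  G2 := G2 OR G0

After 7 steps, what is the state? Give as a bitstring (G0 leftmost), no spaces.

Step 1: G0=NOT G2=NOT 0=1 G1=(1+1>=2)=1 G2=G2|G0=0|1=1 -> 111
Step 2: G0=NOT G2=NOT 1=0 G1=(1+1>=2)=1 G2=G2|G0=1|1=1 -> 011
Step 3: G0=NOT G2=NOT 1=0 G1=(1+0>=2)=0 G2=G2|G0=1|0=1 -> 001
Step 4: G0=NOT G2=NOT 1=0 G1=(0+0>=2)=0 G2=G2|G0=1|0=1 -> 001
Step 5: G0=NOT G2=NOT 1=0 G1=(0+0>=2)=0 G2=G2|G0=1|0=1 -> 001
Step 6: G0=NOT G2=NOT 1=0 G1=(0+0>=2)=0 G2=G2|G0=1|0=1 -> 001
Step 7: G0=NOT G2=NOT 1=0 G1=(0+0>=2)=0 G2=G2|G0=1|0=1 -> 001

001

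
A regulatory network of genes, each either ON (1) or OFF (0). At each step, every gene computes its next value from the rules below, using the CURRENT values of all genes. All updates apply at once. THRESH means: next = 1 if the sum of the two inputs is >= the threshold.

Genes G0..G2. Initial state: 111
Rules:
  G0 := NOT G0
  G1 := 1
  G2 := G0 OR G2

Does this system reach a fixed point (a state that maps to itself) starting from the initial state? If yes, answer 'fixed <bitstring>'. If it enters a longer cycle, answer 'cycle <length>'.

Step 0: 111
Step 1: G0=NOT G0=NOT 1=0 G1=1(const) G2=G0|G2=1|1=1 -> 011
Step 2: G0=NOT G0=NOT 0=1 G1=1(const) G2=G0|G2=0|1=1 -> 111
Cycle of length 2 starting at step 0 -> no fixed point

Answer: cycle 2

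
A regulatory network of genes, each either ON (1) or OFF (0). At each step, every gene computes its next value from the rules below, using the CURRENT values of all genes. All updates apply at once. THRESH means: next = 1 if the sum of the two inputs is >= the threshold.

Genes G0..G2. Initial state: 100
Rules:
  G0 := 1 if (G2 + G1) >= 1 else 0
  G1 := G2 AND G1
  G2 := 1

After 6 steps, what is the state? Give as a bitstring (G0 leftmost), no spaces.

Step 1: G0=(0+0>=1)=0 G1=G2&G1=0&0=0 G2=1(const) -> 001
Step 2: G0=(1+0>=1)=1 G1=G2&G1=1&0=0 G2=1(const) -> 101
Step 3: G0=(1+0>=1)=1 G1=G2&G1=1&0=0 G2=1(const) -> 101
Step 4: G0=(1+0>=1)=1 G1=G2&G1=1&0=0 G2=1(const) -> 101
Step 5: G0=(1+0>=1)=1 G1=G2&G1=1&0=0 G2=1(const) -> 101
Step 6: G0=(1+0>=1)=1 G1=G2&G1=1&0=0 G2=1(const) -> 101

101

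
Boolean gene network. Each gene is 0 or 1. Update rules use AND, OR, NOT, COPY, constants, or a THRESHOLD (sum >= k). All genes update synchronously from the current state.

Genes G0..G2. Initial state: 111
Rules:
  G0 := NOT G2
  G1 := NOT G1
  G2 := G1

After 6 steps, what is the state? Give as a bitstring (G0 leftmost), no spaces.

Step 1: G0=NOT G2=NOT 1=0 G1=NOT G1=NOT 1=0 G2=G1=1 -> 001
Step 2: G0=NOT G2=NOT 1=0 G1=NOT G1=NOT 0=1 G2=G1=0 -> 010
Step 3: G0=NOT G2=NOT 0=1 G1=NOT G1=NOT 1=0 G2=G1=1 -> 101
Step 4: G0=NOT G2=NOT 1=0 G1=NOT G1=NOT 0=1 G2=G1=0 -> 010
Step 5: G0=NOT G2=NOT 0=1 G1=NOT G1=NOT 1=0 G2=G1=1 -> 101
Step 6: G0=NOT G2=NOT 1=0 G1=NOT G1=NOT 0=1 G2=G1=0 -> 010

010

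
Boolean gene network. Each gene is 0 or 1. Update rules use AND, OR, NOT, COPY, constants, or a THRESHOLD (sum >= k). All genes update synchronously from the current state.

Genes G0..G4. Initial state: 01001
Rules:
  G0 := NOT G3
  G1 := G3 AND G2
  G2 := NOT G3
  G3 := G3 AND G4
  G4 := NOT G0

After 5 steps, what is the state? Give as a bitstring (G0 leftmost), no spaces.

Step 1: G0=NOT G3=NOT 0=1 G1=G3&G2=0&0=0 G2=NOT G3=NOT 0=1 G3=G3&G4=0&1=0 G4=NOT G0=NOT 0=1 -> 10101
Step 2: G0=NOT G3=NOT 0=1 G1=G3&G2=0&1=0 G2=NOT G3=NOT 0=1 G3=G3&G4=0&1=0 G4=NOT G0=NOT 1=0 -> 10100
Step 3: G0=NOT G3=NOT 0=1 G1=G3&G2=0&1=0 G2=NOT G3=NOT 0=1 G3=G3&G4=0&0=0 G4=NOT G0=NOT 1=0 -> 10100
Step 4: G0=NOT G3=NOT 0=1 G1=G3&G2=0&1=0 G2=NOT G3=NOT 0=1 G3=G3&G4=0&0=0 G4=NOT G0=NOT 1=0 -> 10100
Step 5: G0=NOT G3=NOT 0=1 G1=G3&G2=0&1=0 G2=NOT G3=NOT 0=1 G3=G3&G4=0&0=0 G4=NOT G0=NOT 1=0 -> 10100

10100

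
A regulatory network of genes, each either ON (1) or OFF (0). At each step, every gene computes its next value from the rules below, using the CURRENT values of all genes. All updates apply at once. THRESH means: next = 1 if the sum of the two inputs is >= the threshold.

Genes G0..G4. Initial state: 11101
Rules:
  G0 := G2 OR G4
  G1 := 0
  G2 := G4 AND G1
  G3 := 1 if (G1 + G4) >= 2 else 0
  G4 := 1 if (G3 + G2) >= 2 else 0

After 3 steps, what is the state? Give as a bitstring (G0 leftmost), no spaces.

Step 1: G0=G2|G4=1|1=1 G1=0(const) G2=G4&G1=1&1=1 G3=(1+1>=2)=1 G4=(0+1>=2)=0 -> 10110
Step 2: G0=G2|G4=1|0=1 G1=0(const) G2=G4&G1=0&0=0 G3=(0+0>=2)=0 G4=(1+1>=2)=1 -> 10001
Step 3: G0=G2|G4=0|1=1 G1=0(const) G2=G4&G1=1&0=0 G3=(0+1>=2)=0 G4=(0+0>=2)=0 -> 10000

10000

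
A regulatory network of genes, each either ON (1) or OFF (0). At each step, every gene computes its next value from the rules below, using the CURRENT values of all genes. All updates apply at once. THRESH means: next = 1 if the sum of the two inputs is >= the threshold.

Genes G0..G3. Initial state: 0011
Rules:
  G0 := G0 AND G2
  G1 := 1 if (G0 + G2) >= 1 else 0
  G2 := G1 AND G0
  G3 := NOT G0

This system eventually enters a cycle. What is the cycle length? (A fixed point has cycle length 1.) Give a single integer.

Answer: 1

Derivation:
Step 0: 0011
Step 1: G0=G0&G2=0&1=0 G1=(0+1>=1)=1 G2=G1&G0=0&0=0 G3=NOT G0=NOT 0=1 -> 0101
Step 2: G0=G0&G2=0&0=0 G1=(0+0>=1)=0 G2=G1&G0=1&0=0 G3=NOT G0=NOT 0=1 -> 0001
Step 3: G0=G0&G2=0&0=0 G1=(0+0>=1)=0 G2=G1&G0=0&0=0 G3=NOT G0=NOT 0=1 -> 0001
State from step 3 equals state from step 2 -> cycle length 1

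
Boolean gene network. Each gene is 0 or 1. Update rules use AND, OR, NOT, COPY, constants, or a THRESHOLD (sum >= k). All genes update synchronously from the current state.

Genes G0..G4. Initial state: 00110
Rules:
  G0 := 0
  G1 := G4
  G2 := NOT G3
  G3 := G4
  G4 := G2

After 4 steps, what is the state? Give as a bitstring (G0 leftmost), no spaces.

Step 1: G0=0(const) G1=G4=0 G2=NOT G3=NOT 1=0 G3=G4=0 G4=G2=1 -> 00001
Step 2: G0=0(const) G1=G4=1 G2=NOT G3=NOT 0=1 G3=G4=1 G4=G2=0 -> 01110
Step 3: G0=0(const) G1=G4=0 G2=NOT G3=NOT 1=0 G3=G4=0 G4=G2=1 -> 00001
Step 4: G0=0(const) G1=G4=1 G2=NOT G3=NOT 0=1 G3=G4=1 G4=G2=0 -> 01110

01110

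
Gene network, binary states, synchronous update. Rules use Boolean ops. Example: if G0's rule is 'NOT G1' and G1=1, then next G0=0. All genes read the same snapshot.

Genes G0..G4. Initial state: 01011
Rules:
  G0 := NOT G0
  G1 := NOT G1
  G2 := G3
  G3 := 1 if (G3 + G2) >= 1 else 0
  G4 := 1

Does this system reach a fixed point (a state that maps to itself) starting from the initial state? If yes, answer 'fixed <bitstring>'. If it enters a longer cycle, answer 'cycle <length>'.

Answer: cycle 2

Derivation:
Step 0: 01011
Step 1: G0=NOT G0=NOT 0=1 G1=NOT G1=NOT 1=0 G2=G3=1 G3=(1+0>=1)=1 G4=1(const) -> 10111
Step 2: G0=NOT G0=NOT 1=0 G1=NOT G1=NOT 0=1 G2=G3=1 G3=(1+1>=1)=1 G4=1(const) -> 01111
Step 3: G0=NOT G0=NOT 0=1 G1=NOT G1=NOT 1=0 G2=G3=1 G3=(1+1>=1)=1 G4=1(const) -> 10111
Cycle of length 2 starting at step 1 -> no fixed point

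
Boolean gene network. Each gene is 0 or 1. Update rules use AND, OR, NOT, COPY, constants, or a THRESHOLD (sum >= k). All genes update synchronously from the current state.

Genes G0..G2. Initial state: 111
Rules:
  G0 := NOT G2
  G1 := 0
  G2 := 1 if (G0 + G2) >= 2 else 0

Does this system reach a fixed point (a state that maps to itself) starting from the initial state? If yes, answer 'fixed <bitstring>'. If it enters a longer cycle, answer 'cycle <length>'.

Answer: fixed 100

Derivation:
Step 0: 111
Step 1: G0=NOT G2=NOT 1=0 G1=0(const) G2=(1+1>=2)=1 -> 001
Step 2: G0=NOT G2=NOT 1=0 G1=0(const) G2=(0+1>=2)=0 -> 000
Step 3: G0=NOT G2=NOT 0=1 G1=0(const) G2=(0+0>=2)=0 -> 100
Step 4: G0=NOT G2=NOT 0=1 G1=0(const) G2=(1+0>=2)=0 -> 100
Fixed point reached at step 3: 100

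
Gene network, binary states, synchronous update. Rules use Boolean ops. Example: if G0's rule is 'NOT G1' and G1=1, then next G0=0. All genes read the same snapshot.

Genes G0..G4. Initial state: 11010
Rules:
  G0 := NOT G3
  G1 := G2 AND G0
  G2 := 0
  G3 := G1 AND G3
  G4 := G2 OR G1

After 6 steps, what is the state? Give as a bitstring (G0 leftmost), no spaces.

Step 1: G0=NOT G3=NOT 1=0 G1=G2&G0=0&1=0 G2=0(const) G3=G1&G3=1&1=1 G4=G2|G1=0|1=1 -> 00011
Step 2: G0=NOT G3=NOT 1=0 G1=G2&G0=0&0=0 G2=0(const) G3=G1&G3=0&1=0 G4=G2|G1=0|0=0 -> 00000
Step 3: G0=NOT G3=NOT 0=1 G1=G2&G0=0&0=0 G2=0(const) G3=G1&G3=0&0=0 G4=G2|G1=0|0=0 -> 10000
Step 4: G0=NOT G3=NOT 0=1 G1=G2&G0=0&1=0 G2=0(const) G3=G1&G3=0&0=0 G4=G2|G1=0|0=0 -> 10000
Step 5: G0=NOT G3=NOT 0=1 G1=G2&G0=0&1=0 G2=0(const) G3=G1&G3=0&0=0 G4=G2|G1=0|0=0 -> 10000
Step 6: G0=NOT G3=NOT 0=1 G1=G2&G0=0&1=0 G2=0(const) G3=G1&G3=0&0=0 G4=G2|G1=0|0=0 -> 10000

10000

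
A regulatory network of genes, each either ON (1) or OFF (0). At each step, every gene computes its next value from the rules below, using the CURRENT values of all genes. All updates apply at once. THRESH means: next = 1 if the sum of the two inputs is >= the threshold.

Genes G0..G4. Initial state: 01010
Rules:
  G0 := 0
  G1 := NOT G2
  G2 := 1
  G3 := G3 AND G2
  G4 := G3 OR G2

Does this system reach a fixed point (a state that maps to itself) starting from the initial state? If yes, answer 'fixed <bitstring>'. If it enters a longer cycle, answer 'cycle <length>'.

Step 0: 01010
Step 1: G0=0(const) G1=NOT G2=NOT 0=1 G2=1(const) G3=G3&G2=1&0=0 G4=G3|G2=1|0=1 -> 01101
Step 2: G0=0(const) G1=NOT G2=NOT 1=0 G2=1(const) G3=G3&G2=0&1=0 G4=G3|G2=0|1=1 -> 00101
Step 3: G0=0(const) G1=NOT G2=NOT 1=0 G2=1(const) G3=G3&G2=0&1=0 G4=G3|G2=0|1=1 -> 00101
Fixed point reached at step 2: 00101

Answer: fixed 00101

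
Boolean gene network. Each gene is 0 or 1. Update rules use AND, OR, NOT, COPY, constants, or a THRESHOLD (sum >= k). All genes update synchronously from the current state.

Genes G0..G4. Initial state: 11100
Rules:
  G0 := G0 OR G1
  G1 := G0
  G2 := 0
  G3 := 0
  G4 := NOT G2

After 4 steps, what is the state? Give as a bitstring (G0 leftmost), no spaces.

Step 1: G0=G0|G1=1|1=1 G1=G0=1 G2=0(const) G3=0(const) G4=NOT G2=NOT 1=0 -> 11000
Step 2: G0=G0|G1=1|1=1 G1=G0=1 G2=0(const) G3=0(const) G4=NOT G2=NOT 0=1 -> 11001
Step 3: G0=G0|G1=1|1=1 G1=G0=1 G2=0(const) G3=0(const) G4=NOT G2=NOT 0=1 -> 11001
Step 4: G0=G0|G1=1|1=1 G1=G0=1 G2=0(const) G3=0(const) G4=NOT G2=NOT 0=1 -> 11001

11001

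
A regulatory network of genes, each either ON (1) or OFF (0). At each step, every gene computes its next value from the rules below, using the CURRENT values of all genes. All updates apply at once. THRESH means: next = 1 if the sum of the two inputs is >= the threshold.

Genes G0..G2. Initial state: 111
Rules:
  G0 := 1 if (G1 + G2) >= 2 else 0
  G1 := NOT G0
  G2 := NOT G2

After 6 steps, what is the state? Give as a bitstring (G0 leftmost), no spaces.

Step 1: G0=(1+1>=2)=1 G1=NOT G0=NOT 1=0 G2=NOT G2=NOT 1=0 -> 100
Step 2: G0=(0+0>=2)=0 G1=NOT G0=NOT 1=0 G2=NOT G2=NOT 0=1 -> 001
Step 3: G0=(0+1>=2)=0 G1=NOT G0=NOT 0=1 G2=NOT G2=NOT 1=0 -> 010
Step 4: G0=(1+0>=2)=0 G1=NOT G0=NOT 0=1 G2=NOT G2=NOT 0=1 -> 011
Step 5: G0=(1+1>=2)=1 G1=NOT G0=NOT 0=1 G2=NOT G2=NOT 1=0 -> 110
Step 6: G0=(1+0>=2)=0 G1=NOT G0=NOT 1=0 G2=NOT G2=NOT 0=1 -> 001

001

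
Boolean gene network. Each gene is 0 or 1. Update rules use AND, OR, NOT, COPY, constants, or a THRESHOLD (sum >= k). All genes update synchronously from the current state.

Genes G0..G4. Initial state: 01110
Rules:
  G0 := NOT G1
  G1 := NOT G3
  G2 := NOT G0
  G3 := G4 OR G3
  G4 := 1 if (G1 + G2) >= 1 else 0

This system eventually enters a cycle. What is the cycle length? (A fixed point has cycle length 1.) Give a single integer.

Step 0: 01110
Step 1: G0=NOT G1=NOT 1=0 G1=NOT G3=NOT 1=0 G2=NOT G0=NOT 0=1 G3=G4|G3=0|1=1 G4=(1+1>=1)=1 -> 00111
Step 2: G0=NOT G1=NOT 0=1 G1=NOT G3=NOT 1=0 G2=NOT G0=NOT 0=1 G3=G4|G3=1|1=1 G4=(0+1>=1)=1 -> 10111
Step 3: G0=NOT G1=NOT 0=1 G1=NOT G3=NOT 1=0 G2=NOT G0=NOT 1=0 G3=G4|G3=1|1=1 G4=(0+1>=1)=1 -> 10011
Step 4: G0=NOT G1=NOT 0=1 G1=NOT G3=NOT 1=0 G2=NOT G0=NOT 1=0 G3=G4|G3=1|1=1 G4=(0+0>=1)=0 -> 10010
Step 5: G0=NOT G1=NOT 0=1 G1=NOT G3=NOT 1=0 G2=NOT G0=NOT 1=0 G3=G4|G3=0|1=1 G4=(0+0>=1)=0 -> 10010
State from step 5 equals state from step 4 -> cycle length 1

Answer: 1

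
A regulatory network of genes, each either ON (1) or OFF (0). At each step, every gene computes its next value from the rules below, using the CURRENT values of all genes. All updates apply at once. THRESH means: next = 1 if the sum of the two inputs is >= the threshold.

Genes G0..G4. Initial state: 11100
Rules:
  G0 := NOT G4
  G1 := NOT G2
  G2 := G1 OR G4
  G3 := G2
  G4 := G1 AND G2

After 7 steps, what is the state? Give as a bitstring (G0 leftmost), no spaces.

Step 1: G0=NOT G4=NOT 0=1 G1=NOT G2=NOT 1=0 G2=G1|G4=1|0=1 G3=G2=1 G4=G1&G2=1&1=1 -> 10111
Step 2: G0=NOT G4=NOT 1=0 G1=NOT G2=NOT 1=0 G2=G1|G4=0|1=1 G3=G2=1 G4=G1&G2=0&1=0 -> 00110
Step 3: G0=NOT G4=NOT 0=1 G1=NOT G2=NOT 1=0 G2=G1|G4=0|0=0 G3=G2=1 G4=G1&G2=0&1=0 -> 10010
Step 4: G0=NOT G4=NOT 0=1 G1=NOT G2=NOT 0=1 G2=G1|G4=0|0=0 G3=G2=0 G4=G1&G2=0&0=0 -> 11000
Step 5: G0=NOT G4=NOT 0=1 G1=NOT G2=NOT 0=1 G2=G1|G4=1|0=1 G3=G2=0 G4=G1&G2=1&0=0 -> 11100
Step 6: G0=NOT G4=NOT 0=1 G1=NOT G2=NOT 1=0 G2=G1|G4=1|0=1 G3=G2=1 G4=G1&G2=1&1=1 -> 10111
Step 7: G0=NOT G4=NOT 1=0 G1=NOT G2=NOT 1=0 G2=G1|G4=0|1=1 G3=G2=1 G4=G1&G2=0&1=0 -> 00110

00110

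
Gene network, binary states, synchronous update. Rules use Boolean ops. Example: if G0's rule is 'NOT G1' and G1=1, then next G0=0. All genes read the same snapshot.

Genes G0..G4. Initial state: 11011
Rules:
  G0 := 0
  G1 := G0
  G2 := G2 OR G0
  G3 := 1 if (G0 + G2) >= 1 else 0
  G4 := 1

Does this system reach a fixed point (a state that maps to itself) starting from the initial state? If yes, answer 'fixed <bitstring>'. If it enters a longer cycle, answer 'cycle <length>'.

Answer: fixed 00111

Derivation:
Step 0: 11011
Step 1: G0=0(const) G1=G0=1 G2=G2|G0=0|1=1 G3=(1+0>=1)=1 G4=1(const) -> 01111
Step 2: G0=0(const) G1=G0=0 G2=G2|G0=1|0=1 G3=(0+1>=1)=1 G4=1(const) -> 00111
Step 3: G0=0(const) G1=G0=0 G2=G2|G0=1|0=1 G3=(0+1>=1)=1 G4=1(const) -> 00111
Fixed point reached at step 2: 00111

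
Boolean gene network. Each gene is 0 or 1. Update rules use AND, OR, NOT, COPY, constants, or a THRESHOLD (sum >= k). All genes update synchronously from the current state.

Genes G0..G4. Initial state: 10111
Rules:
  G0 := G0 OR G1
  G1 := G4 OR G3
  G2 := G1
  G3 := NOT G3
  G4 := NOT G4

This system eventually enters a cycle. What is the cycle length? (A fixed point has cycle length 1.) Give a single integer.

Step 0: 10111
Step 1: G0=G0|G1=1|0=1 G1=G4|G3=1|1=1 G2=G1=0 G3=NOT G3=NOT 1=0 G4=NOT G4=NOT 1=0 -> 11000
Step 2: G0=G0|G1=1|1=1 G1=G4|G3=0|0=0 G2=G1=1 G3=NOT G3=NOT 0=1 G4=NOT G4=NOT 0=1 -> 10111
State from step 2 equals state from step 0 -> cycle length 2

Answer: 2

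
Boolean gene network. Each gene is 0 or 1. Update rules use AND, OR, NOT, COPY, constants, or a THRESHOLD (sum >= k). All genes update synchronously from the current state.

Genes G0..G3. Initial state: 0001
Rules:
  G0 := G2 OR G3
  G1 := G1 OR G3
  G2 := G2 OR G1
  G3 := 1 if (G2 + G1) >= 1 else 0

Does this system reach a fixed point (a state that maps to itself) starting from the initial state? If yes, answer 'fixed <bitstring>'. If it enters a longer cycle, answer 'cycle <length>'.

Step 0: 0001
Step 1: G0=G2|G3=0|1=1 G1=G1|G3=0|1=1 G2=G2|G1=0|0=0 G3=(0+0>=1)=0 -> 1100
Step 2: G0=G2|G3=0|0=0 G1=G1|G3=1|0=1 G2=G2|G1=0|1=1 G3=(0+1>=1)=1 -> 0111
Step 3: G0=G2|G3=1|1=1 G1=G1|G3=1|1=1 G2=G2|G1=1|1=1 G3=(1+1>=1)=1 -> 1111
Step 4: G0=G2|G3=1|1=1 G1=G1|G3=1|1=1 G2=G2|G1=1|1=1 G3=(1+1>=1)=1 -> 1111
Fixed point reached at step 3: 1111

Answer: fixed 1111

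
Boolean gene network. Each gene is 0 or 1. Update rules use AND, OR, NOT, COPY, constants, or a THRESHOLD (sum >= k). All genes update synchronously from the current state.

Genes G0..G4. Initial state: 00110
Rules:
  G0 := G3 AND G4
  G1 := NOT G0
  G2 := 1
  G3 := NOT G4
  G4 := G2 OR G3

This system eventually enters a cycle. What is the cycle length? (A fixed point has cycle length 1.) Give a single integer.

Answer: 1

Derivation:
Step 0: 00110
Step 1: G0=G3&G4=1&0=0 G1=NOT G0=NOT 0=1 G2=1(const) G3=NOT G4=NOT 0=1 G4=G2|G3=1|1=1 -> 01111
Step 2: G0=G3&G4=1&1=1 G1=NOT G0=NOT 0=1 G2=1(const) G3=NOT G4=NOT 1=0 G4=G2|G3=1|1=1 -> 11101
Step 3: G0=G3&G4=0&1=0 G1=NOT G0=NOT 1=0 G2=1(const) G3=NOT G4=NOT 1=0 G4=G2|G3=1|0=1 -> 00101
Step 4: G0=G3&G4=0&1=0 G1=NOT G0=NOT 0=1 G2=1(const) G3=NOT G4=NOT 1=0 G4=G2|G3=1|0=1 -> 01101
Step 5: G0=G3&G4=0&1=0 G1=NOT G0=NOT 0=1 G2=1(const) G3=NOT G4=NOT 1=0 G4=G2|G3=1|0=1 -> 01101
State from step 5 equals state from step 4 -> cycle length 1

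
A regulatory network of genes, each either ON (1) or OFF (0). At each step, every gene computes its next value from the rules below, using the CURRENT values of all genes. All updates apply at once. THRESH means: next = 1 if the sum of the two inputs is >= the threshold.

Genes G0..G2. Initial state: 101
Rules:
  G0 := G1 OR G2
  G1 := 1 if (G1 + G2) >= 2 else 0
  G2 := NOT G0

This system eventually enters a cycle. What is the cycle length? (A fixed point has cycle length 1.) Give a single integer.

Step 0: 101
Step 1: G0=G1|G2=0|1=1 G1=(0+1>=2)=0 G2=NOT G0=NOT 1=0 -> 100
Step 2: G0=G1|G2=0|0=0 G1=(0+0>=2)=0 G2=NOT G0=NOT 1=0 -> 000
Step 3: G0=G1|G2=0|0=0 G1=(0+0>=2)=0 G2=NOT G0=NOT 0=1 -> 001
Step 4: G0=G1|G2=0|1=1 G1=(0+1>=2)=0 G2=NOT G0=NOT 0=1 -> 101
State from step 4 equals state from step 0 -> cycle length 4

Answer: 4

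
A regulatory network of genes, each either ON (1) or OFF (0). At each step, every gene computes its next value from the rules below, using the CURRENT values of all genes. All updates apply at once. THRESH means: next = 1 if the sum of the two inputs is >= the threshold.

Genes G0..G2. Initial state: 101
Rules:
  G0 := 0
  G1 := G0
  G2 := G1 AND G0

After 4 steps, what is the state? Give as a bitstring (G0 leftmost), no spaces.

Step 1: G0=0(const) G1=G0=1 G2=G1&G0=0&1=0 -> 010
Step 2: G0=0(const) G1=G0=0 G2=G1&G0=1&0=0 -> 000
Step 3: G0=0(const) G1=G0=0 G2=G1&G0=0&0=0 -> 000
Step 4: G0=0(const) G1=G0=0 G2=G1&G0=0&0=0 -> 000

000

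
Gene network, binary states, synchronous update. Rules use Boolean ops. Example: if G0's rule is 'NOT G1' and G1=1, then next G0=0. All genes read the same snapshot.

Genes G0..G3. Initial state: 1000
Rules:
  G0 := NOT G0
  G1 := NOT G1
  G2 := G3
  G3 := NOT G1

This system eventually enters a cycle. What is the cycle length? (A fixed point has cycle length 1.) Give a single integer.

Answer: 2

Derivation:
Step 0: 1000
Step 1: G0=NOT G0=NOT 1=0 G1=NOT G1=NOT 0=1 G2=G3=0 G3=NOT G1=NOT 0=1 -> 0101
Step 2: G0=NOT G0=NOT 0=1 G1=NOT G1=NOT 1=0 G2=G3=1 G3=NOT G1=NOT 1=0 -> 1010
Step 3: G0=NOT G0=NOT 1=0 G1=NOT G1=NOT 0=1 G2=G3=0 G3=NOT G1=NOT 0=1 -> 0101
State from step 3 equals state from step 1 -> cycle length 2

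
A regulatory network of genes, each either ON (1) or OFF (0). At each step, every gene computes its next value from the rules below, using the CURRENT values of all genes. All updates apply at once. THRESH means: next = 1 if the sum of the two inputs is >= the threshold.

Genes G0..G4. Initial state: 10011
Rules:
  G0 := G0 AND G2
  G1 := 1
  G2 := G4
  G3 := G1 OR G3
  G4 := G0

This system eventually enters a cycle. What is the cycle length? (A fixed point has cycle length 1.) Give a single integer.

Step 0: 10011
Step 1: G0=G0&G2=1&0=0 G1=1(const) G2=G4=1 G3=G1|G3=0|1=1 G4=G0=1 -> 01111
Step 2: G0=G0&G2=0&1=0 G1=1(const) G2=G4=1 G3=G1|G3=1|1=1 G4=G0=0 -> 01110
Step 3: G0=G0&G2=0&1=0 G1=1(const) G2=G4=0 G3=G1|G3=1|1=1 G4=G0=0 -> 01010
Step 4: G0=G0&G2=0&0=0 G1=1(const) G2=G4=0 G3=G1|G3=1|1=1 G4=G0=0 -> 01010
State from step 4 equals state from step 3 -> cycle length 1

Answer: 1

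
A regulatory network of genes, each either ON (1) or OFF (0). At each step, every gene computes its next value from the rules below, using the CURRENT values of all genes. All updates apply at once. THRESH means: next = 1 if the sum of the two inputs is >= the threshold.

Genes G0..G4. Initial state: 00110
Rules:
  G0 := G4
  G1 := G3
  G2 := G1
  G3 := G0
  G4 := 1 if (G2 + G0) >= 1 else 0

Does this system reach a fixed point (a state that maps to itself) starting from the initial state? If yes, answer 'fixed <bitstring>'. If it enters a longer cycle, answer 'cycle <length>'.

Answer: fixed 11111

Derivation:
Step 0: 00110
Step 1: G0=G4=0 G1=G3=1 G2=G1=0 G3=G0=0 G4=(1+0>=1)=1 -> 01001
Step 2: G0=G4=1 G1=G3=0 G2=G1=1 G3=G0=0 G4=(0+0>=1)=0 -> 10100
Step 3: G0=G4=0 G1=G3=0 G2=G1=0 G3=G0=1 G4=(1+1>=1)=1 -> 00011
Step 4: G0=G4=1 G1=G3=1 G2=G1=0 G3=G0=0 G4=(0+0>=1)=0 -> 11000
Step 5: G0=G4=0 G1=G3=0 G2=G1=1 G3=G0=1 G4=(0+1>=1)=1 -> 00111
Step 6: G0=G4=1 G1=G3=1 G2=G1=0 G3=G0=0 G4=(1+0>=1)=1 -> 11001
Step 7: G0=G4=1 G1=G3=0 G2=G1=1 G3=G0=1 G4=(0+1>=1)=1 -> 10111
Step 8: G0=G4=1 G1=G3=1 G2=G1=0 G3=G0=1 G4=(1+1>=1)=1 -> 11011
Step 9: G0=G4=1 G1=G3=1 G2=G1=1 G3=G0=1 G4=(0+1>=1)=1 -> 11111
Step 10: G0=G4=1 G1=G3=1 G2=G1=1 G3=G0=1 G4=(1+1>=1)=1 -> 11111
Fixed point reached at step 9: 11111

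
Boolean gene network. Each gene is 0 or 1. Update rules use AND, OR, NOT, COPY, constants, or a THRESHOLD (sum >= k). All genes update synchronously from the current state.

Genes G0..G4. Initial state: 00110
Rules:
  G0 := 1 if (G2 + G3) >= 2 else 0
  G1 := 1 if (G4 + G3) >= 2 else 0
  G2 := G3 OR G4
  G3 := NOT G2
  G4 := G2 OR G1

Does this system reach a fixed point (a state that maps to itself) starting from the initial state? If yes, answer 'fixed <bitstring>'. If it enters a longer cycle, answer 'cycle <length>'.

Step 0: 00110
Step 1: G0=(1+1>=2)=1 G1=(0+1>=2)=0 G2=G3|G4=1|0=1 G3=NOT G2=NOT 1=0 G4=G2|G1=1|0=1 -> 10101
Step 2: G0=(1+0>=2)=0 G1=(1+0>=2)=0 G2=G3|G4=0|1=1 G3=NOT G2=NOT 1=0 G4=G2|G1=1|0=1 -> 00101
Step 3: G0=(1+0>=2)=0 G1=(1+0>=2)=0 G2=G3|G4=0|1=1 G3=NOT G2=NOT 1=0 G4=G2|G1=1|0=1 -> 00101
Fixed point reached at step 2: 00101

Answer: fixed 00101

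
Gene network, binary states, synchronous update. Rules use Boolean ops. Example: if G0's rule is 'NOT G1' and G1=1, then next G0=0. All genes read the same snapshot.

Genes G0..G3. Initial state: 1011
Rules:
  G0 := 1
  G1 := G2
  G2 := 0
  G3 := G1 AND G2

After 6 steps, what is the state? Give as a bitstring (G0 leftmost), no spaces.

Step 1: G0=1(const) G1=G2=1 G2=0(const) G3=G1&G2=0&1=0 -> 1100
Step 2: G0=1(const) G1=G2=0 G2=0(const) G3=G1&G2=1&0=0 -> 1000
Step 3: G0=1(const) G1=G2=0 G2=0(const) G3=G1&G2=0&0=0 -> 1000
Step 4: G0=1(const) G1=G2=0 G2=0(const) G3=G1&G2=0&0=0 -> 1000
Step 5: G0=1(const) G1=G2=0 G2=0(const) G3=G1&G2=0&0=0 -> 1000
Step 6: G0=1(const) G1=G2=0 G2=0(const) G3=G1&G2=0&0=0 -> 1000

1000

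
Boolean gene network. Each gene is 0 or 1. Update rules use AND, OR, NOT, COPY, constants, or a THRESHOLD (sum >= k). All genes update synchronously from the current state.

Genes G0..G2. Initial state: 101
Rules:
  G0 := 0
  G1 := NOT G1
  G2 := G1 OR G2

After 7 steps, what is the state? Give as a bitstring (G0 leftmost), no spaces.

Step 1: G0=0(const) G1=NOT G1=NOT 0=1 G2=G1|G2=0|1=1 -> 011
Step 2: G0=0(const) G1=NOT G1=NOT 1=0 G2=G1|G2=1|1=1 -> 001
Step 3: G0=0(const) G1=NOT G1=NOT 0=1 G2=G1|G2=0|1=1 -> 011
Step 4: G0=0(const) G1=NOT G1=NOT 1=0 G2=G1|G2=1|1=1 -> 001
Step 5: G0=0(const) G1=NOT G1=NOT 0=1 G2=G1|G2=0|1=1 -> 011
Step 6: G0=0(const) G1=NOT G1=NOT 1=0 G2=G1|G2=1|1=1 -> 001
Step 7: G0=0(const) G1=NOT G1=NOT 0=1 G2=G1|G2=0|1=1 -> 011

011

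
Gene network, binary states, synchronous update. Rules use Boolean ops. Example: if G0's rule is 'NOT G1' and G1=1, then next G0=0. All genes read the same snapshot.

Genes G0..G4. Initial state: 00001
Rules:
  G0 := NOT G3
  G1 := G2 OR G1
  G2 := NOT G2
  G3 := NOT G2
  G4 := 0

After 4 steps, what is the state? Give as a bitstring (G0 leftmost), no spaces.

Step 1: G0=NOT G3=NOT 0=1 G1=G2|G1=0|0=0 G2=NOT G2=NOT 0=1 G3=NOT G2=NOT 0=1 G4=0(const) -> 10110
Step 2: G0=NOT G3=NOT 1=0 G1=G2|G1=1|0=1 G2=NOT G2=NOT 1=0 G3=NOT G2=NOT 1=0 G4=0(const) -> 01000
Step 3: G0=NOT G3=NOT 0=1 G1=G2|G1=0|1=1 G2=NOT G2=NOT 0=1 G3=NOT G2=NOT 0=1 G4=0(const) -> 11110
Step 4: G0=NOT G3=NOT 1=0 G1=G2|G1=1|1=1 G2=NOT G2=NOT 1=0 G3=NOT G2=NOT 1=0 G4=0(const) -> 01000

01000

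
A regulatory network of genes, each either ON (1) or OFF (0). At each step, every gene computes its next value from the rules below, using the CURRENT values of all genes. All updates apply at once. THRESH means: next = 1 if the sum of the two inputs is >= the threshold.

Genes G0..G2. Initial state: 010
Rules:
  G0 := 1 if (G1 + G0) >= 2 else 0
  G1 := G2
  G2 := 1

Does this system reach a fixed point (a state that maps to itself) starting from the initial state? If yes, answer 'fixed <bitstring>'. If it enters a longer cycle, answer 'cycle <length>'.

Step 0: 010
Step 1: G0=(1+0>=2)=0 G1=G2=0 G2=1(const) -> 001
Step 2: G0=(0+0>=2)=0 G1=G2=1 G2=1(const) -> 011
Step 3: G0=(1+0>=2)=0 G1=G2=1 G2=1(const) -> 011
Fixed point reached at step 2: 011

Answer: fixed 011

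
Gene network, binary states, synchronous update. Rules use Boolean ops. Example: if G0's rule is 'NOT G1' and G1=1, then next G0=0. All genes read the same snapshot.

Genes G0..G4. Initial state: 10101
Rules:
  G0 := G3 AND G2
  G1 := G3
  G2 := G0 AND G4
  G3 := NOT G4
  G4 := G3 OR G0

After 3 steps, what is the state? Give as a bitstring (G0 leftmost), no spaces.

Step 1: G0=G3&G2=0&1=0 G1=G3=0 G2=G0&G4=1&1=1 G3=NOT G4=NOT 1=0 G4=G3|G0=0|1=1 -> 00101
Step 2: G0=G3&G2=0&1=0 G1=G3=0 G2=G0&G4=0&1=0 G3=NOT G4=NOT 1=0 G4=G3|G0=0|0=0 -> 00000
Step 3: G0=G3&G2=0&0=0 G1=G3=0 G2=G0&G4=0&0=0 G3=NOT G4=NOT 0=1 G4=G3|G0=0|0=0 -> 00010

00010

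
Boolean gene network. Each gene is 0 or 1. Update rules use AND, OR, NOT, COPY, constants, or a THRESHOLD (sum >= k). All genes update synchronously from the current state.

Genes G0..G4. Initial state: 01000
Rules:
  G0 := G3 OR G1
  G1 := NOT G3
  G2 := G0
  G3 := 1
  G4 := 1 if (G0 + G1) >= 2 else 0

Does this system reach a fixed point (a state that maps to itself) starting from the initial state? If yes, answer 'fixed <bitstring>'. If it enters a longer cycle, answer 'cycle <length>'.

Step 0: 01000
Step 1: G0=G3|G1=0|1=1 G1=NOT G3=NOT 0=1 G2=G0=0 G3=1(const) G4=(0+1>=2)=0 -> 11010
Step 2: G0=G3|G1=1|1=1 G1=NOT G3=NOT 1=0 G2=G0=1 G3=1(const) G4=(1+1>=2)=1 -> 10111
Step 3: G0=G3|G1=1|0=1 G1=NOT G3=NOT 1=0 G2=G0=1 G3=1(const) G4=(1+0>=2)=0 -> 10110
Step 4: G0=G3|G1=1|0=1 G1=NOT G3=NOT 1=0 G2=G0=1 G3=1(const) G4=(1+0>=2)=0 -> 10110
Fixed point reached at step 3: 10110

Answer: fixed 10110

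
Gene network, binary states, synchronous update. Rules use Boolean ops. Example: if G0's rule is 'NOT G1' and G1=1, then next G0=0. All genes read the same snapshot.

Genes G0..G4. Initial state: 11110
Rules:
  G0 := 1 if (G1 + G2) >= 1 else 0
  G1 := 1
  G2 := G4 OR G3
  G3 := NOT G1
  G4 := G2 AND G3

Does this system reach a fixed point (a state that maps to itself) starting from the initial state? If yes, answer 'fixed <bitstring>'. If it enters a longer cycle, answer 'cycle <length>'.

Answer: fixed 11000

Derivation:
Step 0: 11110
Step 1: G0=(1+1>=1)=1 G1=1(const) G2=G4|G3=0|1=1 G3=NOT G1=NOT 1=0 G4=G2&G3=1&1=1 -> 11101
Step 2: G0=(1+1>=1)=1 G1=1(const) G2=G4|G3=1|0=1 G3=NOT G1=NOT 1=0 G4=G2&G3=1&0=0 -> 11100
Step 3: G0=(1+1>=1)=1 G1=1(const) G2=G4|G3=0|0=0 G3=NOT G1=NOT 1=0 G4=G2&G3=1&0=0 -> 11000
Step 4: G0=(1+0>=1)=1 G1=1(const) G2=G4|G3=0|0=0 G3=NOT G1=NOT 1=0 G4=G2&G3=0&0=0 -> 11000
Fixed point reached at step 3: 11000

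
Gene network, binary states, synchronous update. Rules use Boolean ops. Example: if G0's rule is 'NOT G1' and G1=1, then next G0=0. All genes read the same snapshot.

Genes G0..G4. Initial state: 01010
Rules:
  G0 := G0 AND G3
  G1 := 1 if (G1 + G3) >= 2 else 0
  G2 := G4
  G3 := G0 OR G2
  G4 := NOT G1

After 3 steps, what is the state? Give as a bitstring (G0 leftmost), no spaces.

Step 1: G0=G0&G3=0&1=0 G1=(1+1>=2)=1 G2=G4=0 G3=G0|G2=0|0=0 G4=NOT G1=NOT 1=0 -> 01000
Step 2: G0=G0&G3=0&0=0 G1=(1+0>=2)=0 G2=G4=0 G3=G0|G2=0|0=0 G4=NOT G1=NOT 1=0 -> 00000
Step 3: G0=G0&G3=0&0=0 G1=(0+0>=2)=0 G2=G4=0 G3=G0|G2=0|0=0 G4=NOT G1=NOT 0=1 -> 00001

00001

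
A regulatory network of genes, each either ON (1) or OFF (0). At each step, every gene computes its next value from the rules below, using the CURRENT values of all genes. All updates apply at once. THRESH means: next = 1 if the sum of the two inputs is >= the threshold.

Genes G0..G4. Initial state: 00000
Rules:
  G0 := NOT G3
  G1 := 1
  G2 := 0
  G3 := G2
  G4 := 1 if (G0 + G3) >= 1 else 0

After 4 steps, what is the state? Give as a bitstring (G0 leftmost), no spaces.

Step 1: G0=NOT G3=NOT 0=1 G1=1(const) G2=0(const) G3=G2=0 G4=(0+0>=1)=0 -> 11000
Step 2: G0=NOT G3=NOT 0=1 G1=1(const) G2=0(const) G3=G2=0 G4=(1+0>=1)=1 -> 11001
Step 3: G0=NOT G3=NOT 0=1 G1=1(const) G2=0(const) G3=G2=0 G4=(1+0>=1)=1 -> 11001
Step 4: G0=NOT G3=NOT 0=1 G1=1(const) G2=0(const) G3=G2=0 G4=(1+0>=1)=1 -> 11001

11001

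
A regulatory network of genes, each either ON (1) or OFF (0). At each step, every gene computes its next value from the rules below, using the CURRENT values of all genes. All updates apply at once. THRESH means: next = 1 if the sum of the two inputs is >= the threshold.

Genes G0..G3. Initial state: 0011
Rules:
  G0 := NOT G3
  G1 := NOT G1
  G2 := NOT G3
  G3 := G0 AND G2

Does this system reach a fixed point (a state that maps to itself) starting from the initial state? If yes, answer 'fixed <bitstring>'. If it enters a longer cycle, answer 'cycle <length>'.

Answer: cycle 4

Derivation:
Step 0: 0011
Step 1: G0=NOT G3=NOT 1=0 G1=NOT G1=NOT 0=1 G2=NOT G3=NOT 1=0 G3=G0&G2=0&1=0 -> 0100
Step 2: G0=NOT G3=NOT 0=1 G1=NOT G1=NOT 1=0 G2=NOT G3=NOT 0=1 G3=G0&G2=0&0=0 -> 1010
Step 3: G0=NOT G3=NOT 0=1 G1=NOT G1=NOT 0=1 G2=NOT G3=NOT 0=1 G3=G0&G2=1&1=1 -> 1111
Step 4: G0=NOT G3=NOT 1=0 G1=NOT G1=NOT 1=0 G2=NOT G3=NOT 1=0 G3=G0&G2=1&1=1 -> 0001
Step 5: G0=NOT G3=NOT 1=0 G1=NOT G1=NOT 0=1 G2=NOT G3=NOT 1=0 G3=G0&G2=0&0=0 -> 0100
Cycle of length 4 starting at step 1 -> no fixed point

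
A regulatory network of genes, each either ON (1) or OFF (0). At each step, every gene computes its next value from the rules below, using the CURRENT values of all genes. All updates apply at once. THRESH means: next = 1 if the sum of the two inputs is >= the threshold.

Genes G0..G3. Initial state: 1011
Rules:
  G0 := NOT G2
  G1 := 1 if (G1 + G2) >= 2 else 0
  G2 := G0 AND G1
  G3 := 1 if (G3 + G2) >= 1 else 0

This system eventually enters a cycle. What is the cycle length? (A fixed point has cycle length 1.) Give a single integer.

Step 0: 1011
Step 1: G0=NOT G2=NOT 1=0 G1=(0+1>=2)=0 G2=G0&G1=1&0=0 G3=(1+1>=1)=1 -> 0001
Step 2: G0=NOT G2=NOT 0=1 G1=(0+0>=2)=0 G2=G0&G1=0&0=0 G3=(1+0>=1)=1 -> 1001
Step 3: G0=NOT G2=NOT 0=1 G1=(0+0>=2)=0 G2=G0&G1=1&0=0 G3=(1+0>=1)=1 -> 1001
State from step 3 equals state from step 2 -> cycle length 1

Answer: 1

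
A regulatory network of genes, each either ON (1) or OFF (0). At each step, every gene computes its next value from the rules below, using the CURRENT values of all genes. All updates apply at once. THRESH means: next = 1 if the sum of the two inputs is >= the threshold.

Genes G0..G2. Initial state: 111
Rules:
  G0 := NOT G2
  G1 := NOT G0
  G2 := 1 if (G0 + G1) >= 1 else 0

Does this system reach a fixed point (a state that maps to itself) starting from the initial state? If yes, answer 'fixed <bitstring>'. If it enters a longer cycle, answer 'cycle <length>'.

Answer: cycle 3

Derivation:
Step 0: 111
Step 1: G0=NOT G2=NOT 1=0 G1=NOT G0=NOT 1=0 G2=(1+1>=1)=1 -> 001
Step 2: G0=NOT G2=NOT 1=0 G1=NOT G0=NOT 0=1 G2=(0+0>=1)=0 -> 010
Step 3: G0=NOT G2=NOT 0=1 G1=NOT G0=NOT 0=1 G2=(0+1>=1)=1 -> 111
Cycle of length 3 starting at step 0 -> no fixed point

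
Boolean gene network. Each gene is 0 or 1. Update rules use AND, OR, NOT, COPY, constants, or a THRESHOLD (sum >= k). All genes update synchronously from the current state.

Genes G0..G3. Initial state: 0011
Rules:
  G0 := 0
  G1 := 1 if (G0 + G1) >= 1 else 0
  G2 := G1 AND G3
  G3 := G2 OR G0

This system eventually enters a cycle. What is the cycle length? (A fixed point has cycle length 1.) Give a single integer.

Step 0: 0011
Step 1: G0=0(const) G1=(0+0>=1)=0 G2=G1&G3=0&1=0 G3=G2|G0=1|0=1 -> 0001
Step 2: G0=0(const) G1=(0+0>=1)=0 G2=G1&G3=0&1=0 G3=G2|G0=0|0=0 -> 0000
Step 3: G0=0(const) G1=(0+0>=1)=0 G2=G1&G3=0&0=0 G3=G2|G0=0|0=0 -> 0000
State from step 3 equals state from step 2 -> cycle length 1

Answer: 1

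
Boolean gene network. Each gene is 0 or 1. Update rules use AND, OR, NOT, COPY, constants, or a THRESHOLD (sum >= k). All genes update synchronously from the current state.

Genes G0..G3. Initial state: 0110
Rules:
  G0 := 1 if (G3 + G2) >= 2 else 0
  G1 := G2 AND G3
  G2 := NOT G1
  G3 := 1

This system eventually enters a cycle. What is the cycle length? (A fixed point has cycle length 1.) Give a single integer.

Step 0: 0110
Step 1: G0=(0+1>=2)=0 G1=G2&G3=1&0=0 G2=NOT G1=NOT 1=0 G3=1(const) -> 0001
Step 2: G0=(1+0>=2)=0 G1=G2&G3=0&1=0 G2=NOT G1=NOT 0=1 G3=1(const) -> 0011
Step 3: G0=(1+1>=2)=1 G1=G2&G3=1&1=1 G2=NOT G1=NOT 0=1 G3=1(const) -> 1111
Step 4: G0=(1+1>=2)=1 G1=G2&G3=1&1=1 G2=NOT G1=NOT 1=0 G3=1(const) -> 1101
Step 5: G0=(1+0>=2)=0 G1=G2&G3=0&1=0 G2=NOT G1=NOT 1=0 G3=1(const) -> 0001
State from step 5 equals state from step 1 -> cycle length 4

Answer: 4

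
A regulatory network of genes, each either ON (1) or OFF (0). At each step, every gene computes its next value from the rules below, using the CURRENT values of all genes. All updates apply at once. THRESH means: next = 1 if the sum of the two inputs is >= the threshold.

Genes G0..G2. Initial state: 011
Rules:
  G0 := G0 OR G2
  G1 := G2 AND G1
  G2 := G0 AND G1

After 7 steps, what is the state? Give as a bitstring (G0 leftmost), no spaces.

Step 1: G0=G0|G2=0|1=1 G1=G2&G1=1&1=1 G2=G0&G1=0&1=0 -> 110
Step 2: G0=G0|G2=1|0=1 G1=G2&G1=0&1=0 G2=G0&G1=1&1=1 -> 101
Step 3: G0=G0|G2=1|1=1 G1=G2&G1=1&0=0 G2=G0&G1=1&0=0 -> 100
Step 4: G0=G0|G2=1|0=1 G1=G2&G1=0&0=0 G2=G0&G1=1&0=0 -> 100
Step 5: G0=G0|G2=1|0=1 G1=G2&G1=0&0=0 G2=G0&G1=1&0=0 -> 100
Step 6: G0=G0|G2=1|0=1 G1=G2&G1=0&0=0 G2=G0&G1=1&0=0 -> 100
Step 7: G0=G0|G2=1|0=1 G1=G2&G1=0&0=0 G2=G0&G1=1&0=0 -> 100

100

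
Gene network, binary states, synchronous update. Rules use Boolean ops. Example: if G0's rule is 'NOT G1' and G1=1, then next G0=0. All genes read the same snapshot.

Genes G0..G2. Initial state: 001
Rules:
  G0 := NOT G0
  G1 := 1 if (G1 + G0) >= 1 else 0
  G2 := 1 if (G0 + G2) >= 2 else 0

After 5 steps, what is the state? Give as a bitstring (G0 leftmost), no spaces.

Step 1: G0=NOT G0=NOT 0=1 G1=(0+0>=1)=0 G2=(0+1>=2)=0 -> 100
Step 2: G0=NOT G0=NOT 1=0 G1=(0+1>=1)=1 G2=(1+0>=2)=0 -> 010
Step 3: G0=NOT G0=NOT 0=1 G1=(1+0>=1)=1 G2=(0+0>=2)=0 -> 110
Step 4: G0=NOT G0=NOT 1=0 G1=(1+1>=1)=1 G2=(1+0>=2)=0 -> 010
Step 5: G0=NOT G0=NOT 0=1 G1=(1+0>=1)=1 G2=(0+0>=2)=0 -> 110

110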